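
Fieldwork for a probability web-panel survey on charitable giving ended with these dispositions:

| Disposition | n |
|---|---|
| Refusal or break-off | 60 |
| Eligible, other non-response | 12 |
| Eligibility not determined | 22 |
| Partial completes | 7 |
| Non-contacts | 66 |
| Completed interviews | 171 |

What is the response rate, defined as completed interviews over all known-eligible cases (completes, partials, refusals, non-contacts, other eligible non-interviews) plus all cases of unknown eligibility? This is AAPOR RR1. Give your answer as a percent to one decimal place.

50.6%

Num → 171
Denominator → 171 + 7 + 60 + 66 + 12 + 22 = 338
RR1 = 171 / 338 = 0.5059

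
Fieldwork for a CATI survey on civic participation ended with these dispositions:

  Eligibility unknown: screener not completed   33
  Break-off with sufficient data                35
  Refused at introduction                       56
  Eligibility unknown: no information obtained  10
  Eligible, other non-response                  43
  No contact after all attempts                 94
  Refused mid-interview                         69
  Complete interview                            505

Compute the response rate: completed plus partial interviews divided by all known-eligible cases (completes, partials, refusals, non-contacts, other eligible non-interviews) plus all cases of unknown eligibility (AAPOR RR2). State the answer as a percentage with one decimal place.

63.9%

Refusal or break-off = 56 + 69 = 125
Undetermined eligibility = 33 + 10 = 43
Numerator → 505 + 35 = 540
Denom → 505 + 35 + 125 + 94 + 43 + 43 = 845
RR2 = 540 / 845 = 0.6391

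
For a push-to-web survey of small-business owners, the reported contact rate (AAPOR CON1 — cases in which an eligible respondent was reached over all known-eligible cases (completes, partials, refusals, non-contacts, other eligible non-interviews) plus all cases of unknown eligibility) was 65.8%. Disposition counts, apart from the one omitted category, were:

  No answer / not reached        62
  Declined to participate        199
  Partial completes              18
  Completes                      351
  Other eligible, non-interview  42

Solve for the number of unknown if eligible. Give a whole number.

Top: 351 + 18 + 199 + 42 = 610
CON1 = 610 / D = 0.658
D = 610 / 0.658 = 927.1
Other denominator terms total 672
unknown if eligible = 927.1 − 672 ≈ 255

255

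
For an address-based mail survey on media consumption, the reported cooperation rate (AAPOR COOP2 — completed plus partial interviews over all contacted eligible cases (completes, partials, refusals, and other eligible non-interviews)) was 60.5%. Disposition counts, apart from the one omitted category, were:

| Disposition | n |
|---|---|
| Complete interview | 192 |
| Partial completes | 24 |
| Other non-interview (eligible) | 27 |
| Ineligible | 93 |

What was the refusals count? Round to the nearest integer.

Top → 192 + 24 = 216
COOP2 = 216 / D = 0.605
D = 216 / 0.605 = 357.0
Other denominator terms total 243
refusals = 357.0 − 243 ≈ 114

114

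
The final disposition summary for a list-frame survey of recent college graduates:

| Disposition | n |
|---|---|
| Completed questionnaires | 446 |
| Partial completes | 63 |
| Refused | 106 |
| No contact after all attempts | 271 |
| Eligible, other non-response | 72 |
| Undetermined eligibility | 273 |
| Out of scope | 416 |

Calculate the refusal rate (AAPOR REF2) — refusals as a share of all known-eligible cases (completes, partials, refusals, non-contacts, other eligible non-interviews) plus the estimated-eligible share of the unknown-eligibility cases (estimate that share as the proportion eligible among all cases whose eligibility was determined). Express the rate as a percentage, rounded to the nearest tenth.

9.2%

Num: 106
Eligible (known): 446 + 63 + 106 + 271 + 72 = 958
e = 958 / (958 + 416) = 958 / 1374 = 0.6972
Estimated eligible among unknowns: 0.6972 × 273 = 190.34
Base: 958 + 190.34 = 1148.34
REF2 = 106 / 1148.34 = 0.0923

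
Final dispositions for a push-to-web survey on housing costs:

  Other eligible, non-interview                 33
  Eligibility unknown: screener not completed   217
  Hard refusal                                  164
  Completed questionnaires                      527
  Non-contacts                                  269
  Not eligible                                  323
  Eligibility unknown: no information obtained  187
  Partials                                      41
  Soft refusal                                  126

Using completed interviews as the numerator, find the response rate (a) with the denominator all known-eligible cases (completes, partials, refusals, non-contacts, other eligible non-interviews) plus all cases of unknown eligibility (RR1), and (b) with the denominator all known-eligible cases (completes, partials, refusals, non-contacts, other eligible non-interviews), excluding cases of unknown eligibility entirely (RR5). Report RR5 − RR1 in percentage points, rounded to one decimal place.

Refused = 164 + 126 = 290
Unknown if eligible = 217 + 187 = 404
Numerator = 527
Denom = 527 + 41 + 290 + 269 + 33 + 404 = 1564
RR1 = 527 / 1564 = 0.3370
Denom = 527 + 41 + 290 + 269 + 33 = 1160
RR5 = 527 / 1160 = 0.4543
Difference = 45.43 − 33.70 = 11.73 percentage points

11.7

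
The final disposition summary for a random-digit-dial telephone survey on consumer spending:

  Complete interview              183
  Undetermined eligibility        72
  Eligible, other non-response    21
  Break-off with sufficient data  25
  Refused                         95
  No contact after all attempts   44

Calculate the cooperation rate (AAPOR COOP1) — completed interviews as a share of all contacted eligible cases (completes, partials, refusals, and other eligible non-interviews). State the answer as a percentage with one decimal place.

Top = 183
Denom = 183 + 25 + 95 + 21 = 324
COOP1 = 183 / 324 = 0.5648

56.5%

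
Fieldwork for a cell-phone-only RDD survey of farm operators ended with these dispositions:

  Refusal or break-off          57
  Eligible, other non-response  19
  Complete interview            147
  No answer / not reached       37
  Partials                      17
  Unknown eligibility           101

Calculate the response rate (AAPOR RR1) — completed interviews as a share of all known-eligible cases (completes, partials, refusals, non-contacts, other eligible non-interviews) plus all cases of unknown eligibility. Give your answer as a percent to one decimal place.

38.9%

Top = 147
Denominator = 147 + 17 + 57 + 37 + 19 + 101 = 378
RR1 = 147 / 378 = 0.3889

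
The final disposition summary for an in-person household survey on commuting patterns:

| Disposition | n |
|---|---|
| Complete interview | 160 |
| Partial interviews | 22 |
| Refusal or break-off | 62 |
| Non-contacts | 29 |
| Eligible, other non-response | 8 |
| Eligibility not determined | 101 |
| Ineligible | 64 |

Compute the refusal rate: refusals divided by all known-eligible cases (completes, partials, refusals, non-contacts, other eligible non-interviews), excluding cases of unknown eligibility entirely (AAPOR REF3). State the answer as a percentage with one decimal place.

22.1%

Num = 62
Denom = 160 + 22 + 62 + 29 + 8 = 281
REF3 = 62 / 281 = 0.2206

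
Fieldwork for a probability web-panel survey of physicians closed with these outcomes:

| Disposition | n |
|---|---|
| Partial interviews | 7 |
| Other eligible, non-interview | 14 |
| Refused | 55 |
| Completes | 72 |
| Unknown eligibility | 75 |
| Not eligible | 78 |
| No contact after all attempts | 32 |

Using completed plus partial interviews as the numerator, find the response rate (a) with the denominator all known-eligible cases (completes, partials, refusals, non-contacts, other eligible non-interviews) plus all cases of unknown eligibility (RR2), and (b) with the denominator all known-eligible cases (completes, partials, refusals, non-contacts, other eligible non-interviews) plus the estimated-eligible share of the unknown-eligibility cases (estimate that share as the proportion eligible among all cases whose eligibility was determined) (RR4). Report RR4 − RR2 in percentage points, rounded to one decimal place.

Numerator: 72 + 7 = 79
Base: 72 + 7 + 55 + 32 + 14 + 75 = 255
RR2 = 79 / 255 = 0.3098
Eligible (known): 72 + 7 + 55 + 32 + 14 = 180
e = 180 / (180 + 78) = 180 / 258 = 0.6977
Estimated eligible among unknowns: 0.6977 × 75 = 52.33
Base: 180 + 52.33 = 232.33
RR4 = 79 / 232.33 = 0.3400
Difference = 34.00 − 30.98 = 3.02 percentage points

3.0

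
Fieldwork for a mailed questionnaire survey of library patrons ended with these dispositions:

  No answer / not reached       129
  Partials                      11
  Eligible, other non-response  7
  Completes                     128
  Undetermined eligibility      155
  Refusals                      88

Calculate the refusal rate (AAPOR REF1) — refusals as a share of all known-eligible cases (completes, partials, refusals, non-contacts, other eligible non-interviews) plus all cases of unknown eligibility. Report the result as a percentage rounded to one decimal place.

17.0%

Top → 88
Denom → 128 + 11 + 88 + 129 + 7 + 155 = 518
REF1 = 88 / 518 = 0.1699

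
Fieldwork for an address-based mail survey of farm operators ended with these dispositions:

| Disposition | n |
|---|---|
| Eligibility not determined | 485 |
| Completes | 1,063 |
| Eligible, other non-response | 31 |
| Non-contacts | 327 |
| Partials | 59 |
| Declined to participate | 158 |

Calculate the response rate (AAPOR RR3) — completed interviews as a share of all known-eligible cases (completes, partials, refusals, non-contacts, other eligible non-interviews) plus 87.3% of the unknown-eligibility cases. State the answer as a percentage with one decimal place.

Numerator → 1063
Eligible (known) → 1063 + 59 + 158 + 327 + 31 = 1638
Eligible share of unknowns → 0.8730 × 485 = 423.40
Denominator → 1638 + 423.40 = 2061.40
RR3 = 1063 / 2061.40 = 0.5157

51.6%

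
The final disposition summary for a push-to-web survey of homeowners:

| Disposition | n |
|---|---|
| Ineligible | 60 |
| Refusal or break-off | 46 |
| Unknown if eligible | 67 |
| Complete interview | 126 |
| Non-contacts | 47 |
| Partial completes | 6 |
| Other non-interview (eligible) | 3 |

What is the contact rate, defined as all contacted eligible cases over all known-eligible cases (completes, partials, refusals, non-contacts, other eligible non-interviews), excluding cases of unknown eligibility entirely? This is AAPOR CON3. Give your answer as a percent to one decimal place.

Numerator = 126 + 6 + 46 + 3 = 181
Base = 126 + 6 + 46 + 47 + 3 = 228
CON3 = 181 / 228 = 0.7939

79.4%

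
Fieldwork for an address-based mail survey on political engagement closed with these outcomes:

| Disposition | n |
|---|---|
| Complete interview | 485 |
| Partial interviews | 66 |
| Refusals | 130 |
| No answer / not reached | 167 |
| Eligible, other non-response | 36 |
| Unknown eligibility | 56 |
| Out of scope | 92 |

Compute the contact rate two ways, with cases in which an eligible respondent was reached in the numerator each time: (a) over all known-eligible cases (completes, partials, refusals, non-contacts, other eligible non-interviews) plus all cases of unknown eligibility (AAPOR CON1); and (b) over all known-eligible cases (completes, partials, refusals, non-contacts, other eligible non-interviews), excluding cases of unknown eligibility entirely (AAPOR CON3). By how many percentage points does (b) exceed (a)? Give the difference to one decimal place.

4.8

Numerator = 485 + 66 + 130 + 36 = 717
Base = 485 + 66 + 130 + 167 + 36 + 56 = 940
CON1 = 717 / 940 = 0.7628
Base = 485 + 66 + 130 + 167 + 36 = 884
CON3 = 717 / 884 = 0.8111
Difference = 81.11 − 76.28 = 4.83 percentage points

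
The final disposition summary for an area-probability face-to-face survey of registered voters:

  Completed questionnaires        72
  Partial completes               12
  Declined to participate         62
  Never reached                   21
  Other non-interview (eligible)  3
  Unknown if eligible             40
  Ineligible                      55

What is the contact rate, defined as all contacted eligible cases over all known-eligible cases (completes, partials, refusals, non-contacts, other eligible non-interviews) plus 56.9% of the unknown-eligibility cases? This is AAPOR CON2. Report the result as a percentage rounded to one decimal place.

Top: 72 + 12 + 62 + 3 = 149
Determined eligible: 72 + 12 + 62 + 21 + 3 = 170
Estimated eligible among unknowns: 0.5690 × 40 = 22.76
Denom: 170 + 22.76 = 192.76
CON2 = 149 / 192.76 = 0.7730

77.3%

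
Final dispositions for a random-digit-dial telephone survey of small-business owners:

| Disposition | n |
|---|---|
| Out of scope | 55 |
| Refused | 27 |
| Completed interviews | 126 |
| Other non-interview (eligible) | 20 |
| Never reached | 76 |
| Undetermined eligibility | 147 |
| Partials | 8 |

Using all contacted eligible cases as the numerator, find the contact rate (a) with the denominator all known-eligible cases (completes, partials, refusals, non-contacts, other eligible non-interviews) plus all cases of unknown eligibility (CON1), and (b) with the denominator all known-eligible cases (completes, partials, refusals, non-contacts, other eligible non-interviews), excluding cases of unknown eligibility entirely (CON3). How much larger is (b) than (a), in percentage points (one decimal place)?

25.6

Num → 126 + 8 + 27 + 20 = 181
Denominator → 126 + 8 + 27 + 76 + 20 + 147 = 404
CON1 = 181 / 404 = 0.4480
Denominator → 126 + 8 + 27 + 76 + 20 = 257
CON3 = 181 / 257 = 0.7043
Difference = 70.43 − 44.80 = 25.63 percentage points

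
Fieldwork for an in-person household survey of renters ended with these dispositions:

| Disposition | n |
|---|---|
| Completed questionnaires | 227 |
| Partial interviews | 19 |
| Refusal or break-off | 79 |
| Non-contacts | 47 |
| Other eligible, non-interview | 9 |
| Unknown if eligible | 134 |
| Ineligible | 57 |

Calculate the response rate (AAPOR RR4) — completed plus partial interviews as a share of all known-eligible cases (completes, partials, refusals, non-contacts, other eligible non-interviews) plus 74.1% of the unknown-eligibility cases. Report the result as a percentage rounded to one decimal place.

Numerator → 227 + 19 = 246
Known eligible → 227 + 19 + 79 + 47 + 9 = 381
Eligible share of unknowns → 0.7410 × 134 = 99.29
Base → 381 + 99.29 = 480.29
RR4 = 246 / 480.29 = 0.5122

51.2%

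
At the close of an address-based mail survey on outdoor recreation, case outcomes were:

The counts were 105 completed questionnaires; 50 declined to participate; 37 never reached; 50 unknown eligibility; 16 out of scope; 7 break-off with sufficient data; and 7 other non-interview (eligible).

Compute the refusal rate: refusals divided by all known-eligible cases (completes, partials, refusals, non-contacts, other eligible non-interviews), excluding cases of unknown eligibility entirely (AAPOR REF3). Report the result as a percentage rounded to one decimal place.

Num = 50
Denominator = 105 + 7 + 50 + 37 + 7 = 206
REF3 = 50 / 206 = 0.2427

24.3%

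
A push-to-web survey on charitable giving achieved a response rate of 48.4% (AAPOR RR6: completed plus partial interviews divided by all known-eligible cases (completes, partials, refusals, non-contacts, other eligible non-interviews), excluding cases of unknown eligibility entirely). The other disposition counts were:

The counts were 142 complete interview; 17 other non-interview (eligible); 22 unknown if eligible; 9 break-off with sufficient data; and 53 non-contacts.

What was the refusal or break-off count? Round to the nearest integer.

91

Top = 142 + 9 = 151
RR6 = 151 / D = 0.484
D = 151 / 0.484 = 312.0
Remaining denominator categories sum to 221
refusal or break-off = 312.0 − 221 ≈ 91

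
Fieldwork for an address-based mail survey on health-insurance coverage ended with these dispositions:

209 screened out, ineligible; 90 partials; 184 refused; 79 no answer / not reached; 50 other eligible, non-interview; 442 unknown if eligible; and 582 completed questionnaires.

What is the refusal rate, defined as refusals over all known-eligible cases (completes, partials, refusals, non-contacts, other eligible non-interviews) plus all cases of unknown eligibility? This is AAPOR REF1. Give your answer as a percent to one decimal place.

Num = 184
Denominator = 582 + 90 + 184 + 79 + 50 + 442 = 1427
REF1 = 184 / 1427 = 0.1289

12.9%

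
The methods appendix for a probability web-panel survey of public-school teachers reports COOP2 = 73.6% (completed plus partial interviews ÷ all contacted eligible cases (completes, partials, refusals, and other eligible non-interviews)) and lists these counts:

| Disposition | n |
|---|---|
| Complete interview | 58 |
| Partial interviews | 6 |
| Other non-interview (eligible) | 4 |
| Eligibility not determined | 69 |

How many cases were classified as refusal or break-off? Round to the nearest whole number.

19

Top = 58 + 6 = 64
COOP2 = 64 / D = 0.736
D = 64 / 0.736 = 87.0
Remaining denominator categories sum to 68
refusal or break-off = 87.0 − 68 ≈ 19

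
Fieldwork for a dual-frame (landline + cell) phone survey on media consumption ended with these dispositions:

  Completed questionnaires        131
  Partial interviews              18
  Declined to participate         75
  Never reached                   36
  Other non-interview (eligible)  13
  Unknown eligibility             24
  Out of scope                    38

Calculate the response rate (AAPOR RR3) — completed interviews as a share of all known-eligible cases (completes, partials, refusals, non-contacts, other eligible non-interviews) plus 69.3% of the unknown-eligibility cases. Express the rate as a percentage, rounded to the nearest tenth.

45.2%

Numerator → 131
Known eligible → 131 + 18 + 75 + 36 + 13 = 273
Estimated eligible among unknowns → 0.6930 × 24 = 16.63
Denominator → 273 + 16.63 = 289.63
RR3 = 131 / 289.63 = 0.4523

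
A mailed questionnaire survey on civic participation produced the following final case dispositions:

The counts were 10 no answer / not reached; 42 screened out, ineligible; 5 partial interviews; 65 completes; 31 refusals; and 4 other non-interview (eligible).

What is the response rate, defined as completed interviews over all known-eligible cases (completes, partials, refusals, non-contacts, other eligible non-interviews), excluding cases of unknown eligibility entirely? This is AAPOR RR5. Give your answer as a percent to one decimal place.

56.5%

Numerator = 65
Base = 65 + 5 + 31 + 10 + 4 = 115
RR5 = 65 / 115 = 0.5652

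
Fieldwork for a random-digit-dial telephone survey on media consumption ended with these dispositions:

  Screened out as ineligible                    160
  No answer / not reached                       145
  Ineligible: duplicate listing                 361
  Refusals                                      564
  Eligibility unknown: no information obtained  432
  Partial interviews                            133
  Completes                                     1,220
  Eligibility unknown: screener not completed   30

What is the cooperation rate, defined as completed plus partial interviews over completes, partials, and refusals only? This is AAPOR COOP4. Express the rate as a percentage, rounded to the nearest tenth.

70.6%

Undetermined eligibility = 30 + 432 = 462
Screened out, ineligible = 160 + 361 = 521
Numerator → 1220 + 133 = 1353
Denominator → 1220 + 133 + 564 = 1917
COOP4 = 1353 / 1917 = 0.7058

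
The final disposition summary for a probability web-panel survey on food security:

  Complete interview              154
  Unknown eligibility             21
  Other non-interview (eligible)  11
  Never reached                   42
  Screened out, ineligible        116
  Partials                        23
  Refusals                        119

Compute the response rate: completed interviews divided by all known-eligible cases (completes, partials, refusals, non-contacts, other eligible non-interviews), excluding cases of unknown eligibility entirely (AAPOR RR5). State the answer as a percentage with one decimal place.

Num → 154
Base → 154 + 23 + 119 + 42 + 11 = 349
RR5 = 154 / 349 = 0.4413

44.1%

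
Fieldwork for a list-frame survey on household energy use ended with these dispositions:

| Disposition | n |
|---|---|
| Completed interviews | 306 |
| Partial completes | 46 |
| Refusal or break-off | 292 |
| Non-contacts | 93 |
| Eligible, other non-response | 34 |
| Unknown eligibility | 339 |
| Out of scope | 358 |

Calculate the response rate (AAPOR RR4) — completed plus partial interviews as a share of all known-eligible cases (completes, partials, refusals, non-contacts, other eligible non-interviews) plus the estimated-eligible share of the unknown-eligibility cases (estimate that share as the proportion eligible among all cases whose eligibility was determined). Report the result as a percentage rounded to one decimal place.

35.1%

Numerator: 306 + 46 = 352
Known eligible: 306 + 46 + 292 + 93 + 34 = 771
e = 771 / (771 + 358) = 771 / 1129 = 0.6829
Eligible share of unknowns: 0.6829 × 339 = 231.50
Denom: 771 + 231.50 = 1002.50
RR4 = 352 / 1002.50 = 0.3511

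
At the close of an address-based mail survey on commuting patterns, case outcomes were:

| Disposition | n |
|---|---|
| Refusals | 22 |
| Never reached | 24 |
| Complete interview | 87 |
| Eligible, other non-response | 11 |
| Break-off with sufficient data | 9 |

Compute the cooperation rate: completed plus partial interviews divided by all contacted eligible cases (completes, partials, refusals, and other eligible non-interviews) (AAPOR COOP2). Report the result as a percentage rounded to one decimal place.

Numerator → 87 + 9 = 96
Denom → 87 + 9 + 22 + 11 = 129
COOP2 = 96 / 129 = 0.7442

74.4%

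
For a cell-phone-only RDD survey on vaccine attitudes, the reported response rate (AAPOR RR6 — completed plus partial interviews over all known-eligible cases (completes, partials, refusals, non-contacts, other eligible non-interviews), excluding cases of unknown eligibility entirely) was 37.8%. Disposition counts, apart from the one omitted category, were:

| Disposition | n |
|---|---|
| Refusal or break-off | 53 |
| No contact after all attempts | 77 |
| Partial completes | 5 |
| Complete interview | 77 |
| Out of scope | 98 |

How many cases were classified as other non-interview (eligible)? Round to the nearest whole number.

Numerator = 77 + 5 = 82
RR6 = 82 / D = 0.378
D = 82 / 0.378 = 216.9
Other denominator terms total 212
other non-interview (eligible) = 216.9 − 212 ≈ 5

5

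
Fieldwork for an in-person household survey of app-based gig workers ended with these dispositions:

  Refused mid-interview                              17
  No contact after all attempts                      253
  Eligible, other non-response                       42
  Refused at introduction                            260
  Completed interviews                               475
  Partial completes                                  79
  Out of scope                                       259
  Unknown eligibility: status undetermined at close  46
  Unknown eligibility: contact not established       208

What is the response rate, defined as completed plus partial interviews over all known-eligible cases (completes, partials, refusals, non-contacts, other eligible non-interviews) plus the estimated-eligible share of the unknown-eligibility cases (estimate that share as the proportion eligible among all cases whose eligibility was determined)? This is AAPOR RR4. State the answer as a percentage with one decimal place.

Refusal or break-off = 260 + 17 = 277
Unknown if eligible = 208 + 46 = 254
Top: 475 + 79 = 554
Known eligible: 475 + 79 + 277 + 253 + 42 = 1126
e = 1126 / (1126 + 259) = 1126 / 1385 = 0.8130
Estimated eligible among unknowns: 0.8130 × 254 = 206.50
Base: 1126 + 206.50 = 1332.50
RR4 = 554 / 1332.50 = 0.4158

41.6%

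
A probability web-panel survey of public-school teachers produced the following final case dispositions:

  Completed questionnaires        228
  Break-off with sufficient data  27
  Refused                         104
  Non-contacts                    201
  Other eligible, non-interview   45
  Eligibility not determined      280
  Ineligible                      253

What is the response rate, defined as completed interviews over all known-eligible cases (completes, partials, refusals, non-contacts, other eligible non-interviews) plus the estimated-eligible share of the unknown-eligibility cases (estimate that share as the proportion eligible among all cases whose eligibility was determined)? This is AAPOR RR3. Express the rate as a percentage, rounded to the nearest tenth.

Num → 228
Eligible (known) → 228 + 27 + 104 + 201 + 45 = 605
e = 605 / (605 + 253) = 605 / 858 = 0.7051
Estimated eligible among unknowns → 0.7051 × 280 = 197.43
Base → 605 + 197.43 = 802.43
RR3 = 228 / 802.43 = 0.2841

28.4%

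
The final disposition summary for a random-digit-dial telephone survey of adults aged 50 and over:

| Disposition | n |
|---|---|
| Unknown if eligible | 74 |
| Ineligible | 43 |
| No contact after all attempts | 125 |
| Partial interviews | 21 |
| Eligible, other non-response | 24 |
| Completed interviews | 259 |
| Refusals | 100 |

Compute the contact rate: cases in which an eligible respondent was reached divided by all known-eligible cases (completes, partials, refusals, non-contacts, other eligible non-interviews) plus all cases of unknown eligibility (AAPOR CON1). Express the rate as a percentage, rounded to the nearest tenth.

Top = 259 + 21 + 100 + 24 = 404
Denom = 259 + 21 + 100 + 125 + 24 + 74 = 603
CON1 = 404 / 603 = 0.6700

67.0%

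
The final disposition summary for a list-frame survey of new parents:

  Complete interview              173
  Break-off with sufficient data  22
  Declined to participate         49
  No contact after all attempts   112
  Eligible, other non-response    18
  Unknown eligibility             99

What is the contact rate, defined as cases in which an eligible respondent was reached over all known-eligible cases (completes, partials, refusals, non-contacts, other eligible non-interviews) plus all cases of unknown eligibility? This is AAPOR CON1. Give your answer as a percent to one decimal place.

55.4%

Top: 173 + 22 + 49 + 18 = 262
Base: 173 + 22 + 49 + 112 + 18 + 99 = 473
CON1 = 262 / 473 = 0.5539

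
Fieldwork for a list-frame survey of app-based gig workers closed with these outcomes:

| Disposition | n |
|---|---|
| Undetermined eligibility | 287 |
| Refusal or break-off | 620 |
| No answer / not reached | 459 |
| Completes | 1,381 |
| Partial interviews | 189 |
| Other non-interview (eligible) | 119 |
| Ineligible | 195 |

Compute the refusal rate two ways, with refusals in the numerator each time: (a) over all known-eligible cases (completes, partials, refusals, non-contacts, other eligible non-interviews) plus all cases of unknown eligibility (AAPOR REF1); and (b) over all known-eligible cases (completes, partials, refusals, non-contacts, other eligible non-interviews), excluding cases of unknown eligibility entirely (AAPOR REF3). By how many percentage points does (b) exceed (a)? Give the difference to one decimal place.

2.1

Top → 620
Denominator → 1381 + 189 + 620 + 459 + 119 + 287 = 3055
REF1 = 620 / 3055 = 0.2029
Denominator → 1381 + 189 + 620 + 459 + 119 = 2768
REF3 = 620 / 2768 = 0.2240
Difference = 22.40 − 20.29 = 2.11 percentage points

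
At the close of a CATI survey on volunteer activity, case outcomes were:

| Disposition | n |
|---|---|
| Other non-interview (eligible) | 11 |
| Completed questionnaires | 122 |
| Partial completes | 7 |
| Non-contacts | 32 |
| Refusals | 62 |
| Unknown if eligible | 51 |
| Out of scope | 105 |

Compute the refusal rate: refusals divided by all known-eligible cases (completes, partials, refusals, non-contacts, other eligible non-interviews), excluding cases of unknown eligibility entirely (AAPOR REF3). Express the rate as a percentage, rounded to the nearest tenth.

26.5%

Top = 62
Denominator = 122 + 7 + 62 + 32 + 11 = 234
REF3 = 62 / 234 = 0.2650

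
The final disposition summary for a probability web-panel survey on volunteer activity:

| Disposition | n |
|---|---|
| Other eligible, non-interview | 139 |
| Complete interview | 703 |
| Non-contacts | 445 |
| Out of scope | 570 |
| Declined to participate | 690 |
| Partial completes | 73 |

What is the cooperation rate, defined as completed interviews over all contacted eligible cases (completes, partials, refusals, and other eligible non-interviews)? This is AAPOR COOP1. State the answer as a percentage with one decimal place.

Num = 703
Denom = 703 + 73 + 690 + 139 = 1605
COOP1 = 703 / 1605 = 0.4380

43.8%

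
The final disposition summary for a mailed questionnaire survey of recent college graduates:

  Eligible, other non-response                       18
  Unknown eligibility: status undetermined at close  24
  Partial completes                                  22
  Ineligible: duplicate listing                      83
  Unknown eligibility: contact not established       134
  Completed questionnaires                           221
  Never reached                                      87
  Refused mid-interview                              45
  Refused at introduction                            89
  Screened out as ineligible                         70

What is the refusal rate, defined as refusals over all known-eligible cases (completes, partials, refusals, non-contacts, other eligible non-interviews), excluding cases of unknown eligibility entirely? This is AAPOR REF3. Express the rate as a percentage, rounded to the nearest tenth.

27.8%

Refused = 89 + 45 = 134
Unknown if eligible = 134 + 24 = 158
Ineligible = 70 + 83 = 153
Top = 134
Denom = 221 + 22 + 134 + 87 + 18 = 482
REF3 = 134 / 482 = 0.2780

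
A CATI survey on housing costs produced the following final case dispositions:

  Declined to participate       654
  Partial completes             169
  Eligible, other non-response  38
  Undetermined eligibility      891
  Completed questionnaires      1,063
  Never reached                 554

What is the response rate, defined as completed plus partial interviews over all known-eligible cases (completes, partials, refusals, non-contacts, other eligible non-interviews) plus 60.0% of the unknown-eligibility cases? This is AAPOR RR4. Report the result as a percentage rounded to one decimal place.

Num = 1063 + 169 = 1232
Determined eligible = 1063 + 169 + 654 + 554 + 38 = 2478
Eligible share of unknowns = 0.6000 × 891 = 534.60
Base = 2478 + 534.60 = 3012.60
RR4 = 1232 / 3012.60 = 0.4089

40.9%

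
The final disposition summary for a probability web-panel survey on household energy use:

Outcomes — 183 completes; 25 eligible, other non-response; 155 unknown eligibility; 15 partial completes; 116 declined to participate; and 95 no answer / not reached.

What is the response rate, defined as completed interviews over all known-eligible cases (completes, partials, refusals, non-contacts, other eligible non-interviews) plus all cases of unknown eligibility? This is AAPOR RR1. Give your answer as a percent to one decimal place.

31.1%

Top = 183
Denominator = 183 + 15 + 116 + 95 + 25 + 155 = 589
RR1 = 183 / 589 = 0.3107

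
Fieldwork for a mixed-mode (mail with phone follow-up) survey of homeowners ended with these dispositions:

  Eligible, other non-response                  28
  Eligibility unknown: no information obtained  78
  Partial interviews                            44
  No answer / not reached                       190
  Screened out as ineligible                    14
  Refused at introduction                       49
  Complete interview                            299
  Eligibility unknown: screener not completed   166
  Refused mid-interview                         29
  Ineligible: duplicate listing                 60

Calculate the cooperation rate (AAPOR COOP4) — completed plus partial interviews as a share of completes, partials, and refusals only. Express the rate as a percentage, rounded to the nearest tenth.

81.5%

Refusals = 49 + 29 = 78
Undetermined eligibility = 166 + 78 = 244
Ineligible = 14 + 60 = 74
Top = 299 + 44 = 343
Denom = 299 + 44 + 78 = 421
COOP4 = 343 / 421 = 0.8147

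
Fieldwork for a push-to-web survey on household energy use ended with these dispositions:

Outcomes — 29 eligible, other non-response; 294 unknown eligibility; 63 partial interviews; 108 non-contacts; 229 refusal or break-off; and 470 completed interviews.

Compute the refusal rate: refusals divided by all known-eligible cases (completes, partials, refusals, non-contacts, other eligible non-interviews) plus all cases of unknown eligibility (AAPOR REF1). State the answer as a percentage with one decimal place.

Numerator = 229
Base = 470 + 63 + 229 + 108 + 29 + 294 = 1193
REF1 = 229 / 1193 = 0.1920

19.2%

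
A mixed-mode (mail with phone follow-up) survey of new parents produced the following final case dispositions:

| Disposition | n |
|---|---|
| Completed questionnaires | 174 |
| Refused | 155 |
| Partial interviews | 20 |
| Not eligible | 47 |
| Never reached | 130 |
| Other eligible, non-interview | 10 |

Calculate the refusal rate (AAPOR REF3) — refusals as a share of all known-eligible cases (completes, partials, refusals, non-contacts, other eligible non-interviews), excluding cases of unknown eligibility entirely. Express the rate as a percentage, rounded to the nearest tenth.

Num = 155
Base = 174 + 20 + 155 + 130 + 10 = 489
REF3 = 155 / 489 = 0.3170

31.7%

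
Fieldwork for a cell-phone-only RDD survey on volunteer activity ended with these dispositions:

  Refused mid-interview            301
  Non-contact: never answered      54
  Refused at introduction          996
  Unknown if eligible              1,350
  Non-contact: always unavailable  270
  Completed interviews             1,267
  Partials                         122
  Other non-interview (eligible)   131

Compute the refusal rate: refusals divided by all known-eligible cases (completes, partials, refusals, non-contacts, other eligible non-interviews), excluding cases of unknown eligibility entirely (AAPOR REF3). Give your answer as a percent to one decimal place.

Refused = 996 + 301 = 1297
No answer / not reached = 54 + 270 = 324
Num → 1297
Denom → 1267 + 122 + 1297 + 324 + 131 = 3141
REF3 = 1297 / 3141 = 0.4129

41.3%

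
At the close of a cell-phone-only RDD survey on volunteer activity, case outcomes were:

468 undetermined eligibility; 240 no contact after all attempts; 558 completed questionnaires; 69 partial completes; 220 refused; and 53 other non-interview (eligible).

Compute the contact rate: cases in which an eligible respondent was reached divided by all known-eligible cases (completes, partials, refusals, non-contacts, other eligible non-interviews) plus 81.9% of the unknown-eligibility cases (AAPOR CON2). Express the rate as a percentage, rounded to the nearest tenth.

59.1%

Numerator = 558 + 69 + 220 + 53 = 900
Determined eligible = 558 + 69 + 220 + 240 + 53 = 1140
Estimated eligible among unknowns = 0.8190 × 468 = 383.29
Denominator = 1140 + 383.29 = 1523.29
CON2 = 900 / 1523.29 = 0.5908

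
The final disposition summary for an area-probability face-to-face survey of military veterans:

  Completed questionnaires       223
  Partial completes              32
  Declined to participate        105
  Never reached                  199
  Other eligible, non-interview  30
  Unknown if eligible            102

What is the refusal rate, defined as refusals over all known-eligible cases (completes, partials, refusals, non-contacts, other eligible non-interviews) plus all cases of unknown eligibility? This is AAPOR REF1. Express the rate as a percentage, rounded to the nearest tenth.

15.2%

Num → 105
Denominator → 223 + 32 + 105 + 199 + 30 + 102 = 691
REF1 = 105 / 691 = 0.1520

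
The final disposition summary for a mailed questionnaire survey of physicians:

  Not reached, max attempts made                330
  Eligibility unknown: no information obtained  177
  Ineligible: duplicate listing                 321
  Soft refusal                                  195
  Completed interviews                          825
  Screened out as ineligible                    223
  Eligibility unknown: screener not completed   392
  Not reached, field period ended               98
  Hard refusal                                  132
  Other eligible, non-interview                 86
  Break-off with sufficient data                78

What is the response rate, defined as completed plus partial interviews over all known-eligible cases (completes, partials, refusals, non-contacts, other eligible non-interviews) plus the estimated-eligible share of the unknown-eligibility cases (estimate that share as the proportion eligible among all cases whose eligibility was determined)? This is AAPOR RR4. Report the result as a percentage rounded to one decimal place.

Refusals = 132 + 195 = 327
No contact after all attempts = 98 + 330 = 428
Unknown if eligible = 392 + 177 = 569
Ineligible = 223 + 321 = 544
Num: 825 + 78 = 903
Eligible (known): 825 + 78 + 327 + 428 + 86 = 1744
e = 1744 / (1744 + 544) = 1744 / 2288 = 0.7622
Estimated eligible among unknowns: 0.7622 × 569 = 433.69
Denom: 1744 + 433.69 = 2177.69
RR4 = 903 / 2177.69 = 0.4147

41.5%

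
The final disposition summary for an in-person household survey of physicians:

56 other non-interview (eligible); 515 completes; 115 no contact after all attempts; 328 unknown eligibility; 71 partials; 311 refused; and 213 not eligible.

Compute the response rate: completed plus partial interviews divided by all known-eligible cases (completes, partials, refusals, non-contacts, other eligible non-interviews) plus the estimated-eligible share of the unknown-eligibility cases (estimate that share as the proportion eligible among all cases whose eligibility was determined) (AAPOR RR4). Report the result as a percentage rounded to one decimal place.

43.7%

Top = 515 + 71 = 586
Known eligible = 515 + 71 + 311 + 115 + 56 = 1068
e = 1068 / (1068 + 213) = 1068 / 1281 = 0.8337
Estimated eligible among unknowns = 0.8337 × 328 = 273.45
Base = 1068 + 273.45 = 1341.45
RR4 = 586 / 1341.45 = 0.4368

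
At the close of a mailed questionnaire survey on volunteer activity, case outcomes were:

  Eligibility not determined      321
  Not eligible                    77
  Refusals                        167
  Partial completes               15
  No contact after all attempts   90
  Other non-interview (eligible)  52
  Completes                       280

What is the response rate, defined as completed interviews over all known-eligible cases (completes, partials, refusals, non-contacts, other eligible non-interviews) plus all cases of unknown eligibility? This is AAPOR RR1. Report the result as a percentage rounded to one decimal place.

30.3%

Num → 280
Base → 280 + 15 + 167 + 90 + 52 + 321 = 925
RR1 = 280 / 925 = 0.3027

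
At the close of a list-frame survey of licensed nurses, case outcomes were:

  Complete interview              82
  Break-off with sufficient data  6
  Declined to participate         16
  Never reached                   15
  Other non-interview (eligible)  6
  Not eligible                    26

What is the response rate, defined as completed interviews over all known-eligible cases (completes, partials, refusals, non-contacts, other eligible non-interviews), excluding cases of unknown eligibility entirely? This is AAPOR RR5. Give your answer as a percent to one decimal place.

Numerator → 82
Base → 82 + 6 + 16 + 15 + 6 = 125
RR5 = 82 / 125 = 0.6560

65.6%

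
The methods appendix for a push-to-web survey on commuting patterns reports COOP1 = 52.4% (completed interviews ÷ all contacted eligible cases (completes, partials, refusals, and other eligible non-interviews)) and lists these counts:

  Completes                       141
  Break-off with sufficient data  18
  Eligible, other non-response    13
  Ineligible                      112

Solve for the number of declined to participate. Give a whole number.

COOP1 = 141 / D = 0.524
D = 141 / 0.524 = 269.1
Rest of base = 172
declined to participate = 269.1 − 172 ≈ 97

97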